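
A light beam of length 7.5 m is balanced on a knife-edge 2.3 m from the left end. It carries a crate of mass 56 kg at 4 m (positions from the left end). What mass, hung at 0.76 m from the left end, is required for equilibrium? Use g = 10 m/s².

Take moments about the knife-edge (at 2.3 m from the left end).
Crate: 56 × 10 = 560 N down at 4 m → arm 1.7 m, τ = 560 × 1.7 = 952 N·m clockwise.
Net moment of known loads = 952 N·m clockwise.
An unknown mass m at 0.76 m has arm 1.54 m; its moment is m·g·1.54 counterclockwise.
For rotational equilibrium, m × 10 × 1.54 = 952, so m = 952 / (10 × 1.54) = 61.8 kg.

m ≈ 61.8 kg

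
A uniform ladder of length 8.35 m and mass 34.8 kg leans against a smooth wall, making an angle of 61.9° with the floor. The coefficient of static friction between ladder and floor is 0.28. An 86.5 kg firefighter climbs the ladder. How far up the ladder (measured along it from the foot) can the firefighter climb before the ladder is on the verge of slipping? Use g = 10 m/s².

Choose the foot of the ladder as the axis so the floor normal and friction both act there and drop out.
Ladder weight 34.8×10 = 348 N acts at 4.175 m along the ladder; its horizontal arm is 4.175·cos61.9° = 1.966 m → τ = 684.2 N·m clockwise.
Firefighter weight 86.5×10 = 865 N at distance d → arm d·cos61.9° → τ = 865·d·0.471 clockwise.
Wall normal N at the top has arm L sinθ = 7.366 m counterclockwise, so Στ = 0 gives N·7.366 = 684.2 + 407.4·d.
ΣFy = 0 ⇒ N_floor = 1213 N, so the maximum friction is μ_s·N_floor = 0.28×1213 = 339.6 N. ΣFx = 0 ⇒ N_wall = f, so at the slipping point N = 339.6 N.
Substituting: 339.6×7.366 = 684.2 + 407.4·d ⇒ d = (2501 − 684.2) / 407.4 = 4.46 m.

d ≈ 4.46 m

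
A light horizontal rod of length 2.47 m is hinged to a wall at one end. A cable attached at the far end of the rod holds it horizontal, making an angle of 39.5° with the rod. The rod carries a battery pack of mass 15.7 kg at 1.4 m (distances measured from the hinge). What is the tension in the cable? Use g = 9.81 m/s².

T ≈ 137 N

Sum moments about the hinge (the unknown hinge reaction has zero arm there).
Battery pack: 15.7 × 9.81 = 154 N down at 1.4 m → arm 1.4 m, τ = 154 × 1.4 = 215.6 N·m clockwise.
Total clockwise load moment = 215.6 N·m.
The cable tension T acts at 2.47 m; only its component perpendicular to the rod, T sinθ, produces torque. sin 39.5° = 0.6361.
For rotational equilibrium, T × 2.47 × 0.6361 = 215.6, so T = 215.6 / 1.571 = 137 N.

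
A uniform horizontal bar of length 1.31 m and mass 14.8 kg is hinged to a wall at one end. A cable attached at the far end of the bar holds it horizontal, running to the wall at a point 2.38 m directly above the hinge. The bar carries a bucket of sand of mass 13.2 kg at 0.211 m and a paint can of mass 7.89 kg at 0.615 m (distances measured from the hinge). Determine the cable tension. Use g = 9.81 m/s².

T ≈ 148 N

Take moments about the hinge.
Beam weight: 14.8 × 9.81 = 145.2 N down at 0.655 m → arm 0.655 m, τ = 145.2 × 0.655 = 95.11 N·m clockwise.
Bucket of sand: 13.2 × 9.81 = 129.5 N down at 0.211 m → arm 0.211 m, τ = 129.5 × 0.211 = 27.32 N·m clockwise.
Paint can: 7.89 × 9.81 = 77.4 N down at 0.615 m → arm 0.615 m, τ = 77.4 × 0.615 = 47.6 N·m clockwise.
Total clockwise load moment = 170 N·m.
The cable tension T acts at 1.31 m; only its component perpendicular to the bar, T sinθ, produces torque. sinθ = h/√(h²+d²) = 2.38/√(2.38²+1.31²) = 0.8761.
Setting net torque to zero: T × 1.31 × 0.8761 = 170 → T = 170 / 1.148 = 148 N.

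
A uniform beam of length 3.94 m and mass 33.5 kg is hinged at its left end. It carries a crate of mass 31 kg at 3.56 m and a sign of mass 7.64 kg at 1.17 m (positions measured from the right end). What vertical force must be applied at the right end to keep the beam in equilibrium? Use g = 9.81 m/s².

F ≈ 246 N

Choose the left end as the axis so the unknown pivot reaction has zero arm there.
Beam weight: 33.5 × 9.81 = 328.6 N down at 1.97 m → arm 1.97 m, τ = 328.6 × 1.97 = 647.3 N·m clockwise.
Crate: 31 × 9.81 = 304.1 N down at 3.56 m → arm 0.38 m, τ = 304.1 × 0.38 = 115.6 N·m clockwise.
Sign: 7.64 × 9.81 = 74.95 N down at 1.17 m → arm 2.77 m, τ = 74.95 × 2.77 = 207.6 N·m clockwise.
Net moment of the loads = 970.5 N·m clockwise.
The upward force F acts at the right end, arm 3.94 m, giving F × 3.94 counterclockwise.
Στ = 0 ⇒ F × 3.94 = 970.5 ⇒ F = 970.5 / 3.94 = 246 N.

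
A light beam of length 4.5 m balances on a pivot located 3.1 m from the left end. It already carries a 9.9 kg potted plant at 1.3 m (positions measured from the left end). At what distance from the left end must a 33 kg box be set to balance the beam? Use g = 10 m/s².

Taking torques about the pivot (at 3.1 m from the left end):
Potted plant: 9.9 × 10 = 99 N down at 1.3 m → arm 1.8 m, τ = 99 × 1.8 = 178.2 N·m counterclockwise.
Net moment of existing loads = 178.2 N·m counterclockwise.
The box weighs 33 × 10 = 330 N and must supply an equal clockwise moment, so its lever arm about the pivot is 178.2 / 330 = 0.54 m.
That puts it at 3.1 + 0.54 = 3.64 m from the left end.

x ≈ 3.64 m from the left end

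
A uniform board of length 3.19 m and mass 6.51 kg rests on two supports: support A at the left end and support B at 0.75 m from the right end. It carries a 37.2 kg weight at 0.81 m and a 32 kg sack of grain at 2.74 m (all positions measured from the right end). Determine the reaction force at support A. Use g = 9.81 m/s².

R_A ≈ 287 N

About support B:
Beam weight: 6.51 × 9.81 = 63.86 N down at 1.595 m → arm 0.845 m, τ = 63.86 × 0.845 = 53.96 N·m counterclockwise.
Weight: 37.2 × 9.81 = 364.9 N down at 0.81 m → arm 0.06 m, τ = 364.9 × 0.06 = 21.89 N·m counterclockwise.
Sack of grain: 32 × 9.81 = 313.9 N down at 2.74 m → arm 1.99 m, τ = 313.9 × 1.99 = 624.7 N·m counterclockwise.
Net load moment about support B = 700.6 N·m counterclockwise.
Reaction R at support A is upward at 3.19 m, arm 2.44 m → moment R × 2.44 clockwise.
For rotational equilibrium, R × 2.44 = 700.6, so R = 287 N.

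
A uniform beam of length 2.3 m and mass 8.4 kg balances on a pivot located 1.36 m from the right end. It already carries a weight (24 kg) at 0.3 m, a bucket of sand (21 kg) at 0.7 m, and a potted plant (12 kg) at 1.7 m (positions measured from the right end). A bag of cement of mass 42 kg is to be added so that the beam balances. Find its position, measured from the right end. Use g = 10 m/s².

x ≈ 2.24 m from the right end

Choose the pivot (at 1.36 m from the right end) as the axis so the support reaction has zero arm there.
Beam weight: 8.4 × 10 = 84 N down at 1.15 m → arm 0.21 m, τ = 84 × 0.21 = 17.64 N·m clockwise.
Weight: 24 × 10 = 240 N down at 0.3 m → arm 1.06 m, τ = 240 × 1.06 = 254.4 N·m clockwise.
Bucket of sand: 21 × 10 = 210 N down at 0.7 m → arm 0.66 m, τ = 210 × 0.66 = 138.6 N·m clockwise.
Potted plant: 12 × 10 = 120 N down at 1.7 m → arm 0.34 m, τ = 120 × 0.34 = 40.8 N·m counterclockwise.
Net moment of existing loads = 369.8 N·m clockwise.
The bag of cement weighs 42 × 10 = 420 N and must supply an equal counterclockwise moment, so its lever arm about the pivot is 369.8 / 420 = 0.88 m.
That puts it at 1.36 + 0.88 = 2.24 m from the right end.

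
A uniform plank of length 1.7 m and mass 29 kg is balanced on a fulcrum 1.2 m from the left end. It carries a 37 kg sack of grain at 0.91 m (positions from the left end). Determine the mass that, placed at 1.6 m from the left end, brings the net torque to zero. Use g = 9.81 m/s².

About the fulcrum (at 1.2 m from the left end):
Beam weight: 29 × 9.81 = 284.5 N down at 0.85 m → arm 0.35 m, τ = 284.5 × 0.35 = 99.57 N·m counterclockwise.
Sack of grain: 37 × 9.81 = 363 N down at 0.91 m → arm 0.29 m, τ = 363 × 0.29 = 105.3 N·m counterclockwise.
Net moment of known loads = 204.9 N·m counterclockwise.
An unknown mass m at 1.6 m has arm 0.4 m; its moment is m·g·0.4 clockwise.
For rotational equilibrium, m × 9.81 × 0.4 = 204.9, so m = 204.9 / (9.81 × 0.4) = 52.2 kg.

m ≈ 52.2 kg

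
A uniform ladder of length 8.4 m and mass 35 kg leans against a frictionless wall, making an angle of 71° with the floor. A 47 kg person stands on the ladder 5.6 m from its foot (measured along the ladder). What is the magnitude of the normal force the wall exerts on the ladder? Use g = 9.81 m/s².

N_wall ≈ 165 N

About the foot of the ladder:
Ladder weight 35×9.81 = 343.4 N acts at 4.2 m along the ladder; its horizontal arm is 4.2·cos71° = 1.367 m → τ = 469.4 N·m clockwise.
Person: 47×9.81 = 461.1 N at 5.6 m → arm 1.823 m → τ = 840.6 N·m clockwise.
Wall normal N acts horizontally at the top; its moment arm is the height L sinθ = 8.4·sin71° = 7.942 m, counterclockwise.
For rotational equilibrium, N × 7.942 = 1310, so N = 165 N.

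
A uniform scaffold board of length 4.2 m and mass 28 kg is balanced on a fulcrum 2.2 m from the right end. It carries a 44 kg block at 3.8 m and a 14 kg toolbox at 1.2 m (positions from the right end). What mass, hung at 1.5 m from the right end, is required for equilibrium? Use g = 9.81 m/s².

Choose the fulcrum (at 2.2 m from the right end) as the axis so the support reaction has zero arm there.
Beam weight: 28 × 9.81 = 274.7 N down at 2.1 m → arm 0.1 m, τ = 274.7 × 0.1 = 27.47 N·m clockwise.
Block: 44 × 9.81 = 431.6 N down at 3.8 m → arm 1.6 m, τ = 431.6 × 1.6 = 690.6 N·m counterclockwise.
Toolbox: 14 × 9.81 = 137.3 N down at 1.2 m → arm 1 m, τ = 137.3 × 1 = 137.3 N·m clockwise.
Net moment of known loads = 525.8 N·m counterclockwise.
An unknown mass m at 1.5 m has arm 0.7 m; its moment is m·g·0.7 clockwise.
Setting net torque to zero: m × 9.81 × 0.7 = 525.8 → m = 525.8 / (9.81 × 0.7) = 76.6 kg.

m ≈ 76.6 kg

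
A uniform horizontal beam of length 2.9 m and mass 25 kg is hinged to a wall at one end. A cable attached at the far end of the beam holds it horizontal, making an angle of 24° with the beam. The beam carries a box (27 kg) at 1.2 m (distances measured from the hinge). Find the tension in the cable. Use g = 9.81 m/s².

Choose the hinge as the axis so the unknown hinge reaction has zero arm there.
Beam weight: 25 × 9.81 = 245.2 N down at 1.45 m → arm 1.45 m, τ = 245.2 × 1.45 = 355.5 N·m clockwise.
Box: 27 × 9.81 = 264.9 N down at 1.2 m → arm 1.2 m, τ = 264.9 × 1.2 = 317.9 N·m clockwise.
Total clockwise load moment = 673.4 N·m.
The cable tension T acts at 2.9 m; only its component perpendicular to the beam, T sinθ, produces torque. sin 24° = 0.4067.
Στ = 0 ⇒ T × 2.9 × 0.4067 = 673.4 ⇒ T = 673.4 / 1.179 = 571 N.

T ≈ 571 N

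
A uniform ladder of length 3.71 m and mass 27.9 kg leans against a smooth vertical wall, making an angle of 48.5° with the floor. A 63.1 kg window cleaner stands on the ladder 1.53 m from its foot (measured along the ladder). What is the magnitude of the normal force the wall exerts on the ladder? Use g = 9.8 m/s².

Taking torques about the foot of the ladder:
Ladder weight 27.9×9.8 = 273.4 N acts at 1.855 m along the ladder; its horizontal arm is 1.855·cos48.5° = 1.229 m → τ = 336 N·m clockwise.
Window cleaner: 63.1×9.8 = 618.4 N at 1.53 m → arm 1.014 m → τ = 627.1 N·m clockwise.
Wall normal N acts horizontally at the top; its moment arm is the height L sinθ = 3.71·sin48.5° = 2.779 m, counterclockwise.
For rotational equilibrium, N × 2.779 = 963.1, so N = 347 N.

N_wall ≈ 347 N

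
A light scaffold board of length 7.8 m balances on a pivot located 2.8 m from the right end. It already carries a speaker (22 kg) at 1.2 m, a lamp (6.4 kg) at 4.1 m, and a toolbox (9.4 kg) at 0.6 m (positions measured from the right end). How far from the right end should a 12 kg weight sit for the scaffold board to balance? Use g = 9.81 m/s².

About the pivot (at 2.8 m from the right end):
Speaker: 22 × 9.81 = 215.8 N down at 1.2 m → arm 1.6 m, τ = 215.8 × 1.6 = 345.3 N·m clockwise.
Lamp: 6.4 × 9.81 = 62.78 N down at 4.1 m → arm 1.3 m, τ = 62.78 × 1.3 = 81.61 N·m counterclockwise.
Toolbox: 9.4 × 9.81 = 92.21 N down at 0.6 m → arm 2.2 m, τ = 92.21 × 2.2 = 202.9 N·m clockwise.
Net moment of existing loads = 466.6 N·m clockwise.
The weight weighs 12 × 9.81 = 117.7 N and must supply an equal counterclockwise moment, so its lever arm about the pivot is 466.6 / 117.7 = 3.96 m.
That puts it at 2.8 + 3.96 = 6.76 m from the right end.

x ≈ 6.76 m from the right end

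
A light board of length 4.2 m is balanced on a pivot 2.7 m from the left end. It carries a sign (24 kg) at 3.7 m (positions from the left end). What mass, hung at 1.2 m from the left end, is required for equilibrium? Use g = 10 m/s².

Sum moments about the pivot (at 2.7 m from the left end) (the support reaction has zero arm there).
Sign: 24 × 10 = 240 N down at 3.7 m → arm 1 m, τ = 240 × 1 = 240 N·m clockwise.
Net moment of known loads = 240 N·m clockwise.
An unknown mass m at 1.2 m has arm 1.5 m; its moment is m·g·1.5 counterclockwise.
Setting net torque to zero: m × 10 × 1.5 = 240 → m = 240 / (10 × 1.5) = 16 kg.

m ≈ 16 kg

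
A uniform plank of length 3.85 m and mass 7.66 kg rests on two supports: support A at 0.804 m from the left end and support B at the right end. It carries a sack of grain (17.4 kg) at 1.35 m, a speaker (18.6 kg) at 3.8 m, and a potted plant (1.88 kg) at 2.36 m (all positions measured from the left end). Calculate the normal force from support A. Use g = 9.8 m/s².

Choose support B as the axis so its reaction then has zero moment arm.
Beam weight: 7.66 × 9.8 = 75.07 N down at 1.925 m → arm 1.925 m, τ = 75.07 × 1.925 = 144.5 N·m counterclockwise.
Sack of grain: 17.4 × 9.8 = 170.5 N down at 1.35 m → arm 2.5 m, τ = 170.5 × 2.5 = 426.2 N·m counterclockwise.
Speaker: 18.6 × 9.8 = 182.3 N down at 3.8 m → arm 0.05 m, τ = 182.3 × 0.05 = 9.115 N·m counterclockwise.
Potted plant: 1.88 × 9.8 = 18.42 N down at 2.36 m → arm 1.49 m, τ = 18.42 × 1.49 = 27.45 N·m counterclockwise.
Net load moment about support B = 607.3 N·m counterclockwise.
Reaction R at support A is upward at 0.804 m, arm 3.046 m → moment R × 3.046 clockwise.
For rotational equilibrium, R × 3.046 = 607.3, so R = 199 N.

R_A ≈ 199 N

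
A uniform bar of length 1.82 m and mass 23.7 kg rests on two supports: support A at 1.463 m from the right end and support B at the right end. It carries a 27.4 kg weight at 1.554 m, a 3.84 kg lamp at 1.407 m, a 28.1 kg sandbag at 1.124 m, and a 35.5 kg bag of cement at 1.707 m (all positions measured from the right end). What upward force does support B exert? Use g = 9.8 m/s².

Taking torques about support A:
Beam weight: 23.7 × 9.8 = 232.3 N down at 0.91 m → arm 0.553 m, τ = 232.3 × 0.553 = 128.5 N·m clockwise.
Weight: 27.4 × 9.8 = 268.5 N down at 1.554 m → arm 0.091 m, τ = 268.5 × 0.091 = 24.43 N·m counterclockwise.
Lamp: 3.84 × 9.8 = 37.63 N down at 1.407 m → arm 0.056 m, τ = 37.63 × 0.056 = 2.107 N·m clockwise.
Sandbag: 28.1 × 9.8 = 275.4 N down at 1.124 m → arm 0.339 m, τ = 275.4 × 0.339 = 93.36 N·m clockwise.
Bag of cement: 35.5 × 9.8 = 347.9 N down at 1.707 m → arm 0.244 m, τ = 347.9 × 0.244 = 84.89 N·m counterclockwise.
Net load moment about support A = 114.6 N·m clockwise.
Reaction R at support B is upward at 0 m, arm 1.463 m → moment R × 1.463 counterclockwise.
For rotational equilibrium, R × 1.463 = 114.6, so R = 78.3 N.

R_B ≈ 78.3 N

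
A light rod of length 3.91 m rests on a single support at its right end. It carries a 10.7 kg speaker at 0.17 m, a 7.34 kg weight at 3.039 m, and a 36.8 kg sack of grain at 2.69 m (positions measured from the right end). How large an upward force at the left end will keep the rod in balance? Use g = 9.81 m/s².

F ≈ 309 N

Choose the right end as the axis so the unknown pivot reaction has zero arm there.
Speaker: 10.7 × 9.81 = 105 N down at 0.17 m → arm 0.17 m, τ = 105 × 0.17 = 17.85 N·m counterclockwise.
Weight: 7.34 × 9.81 = 72.01 N down at 3.039 m → arm 3.039 m, τ = 72.01 × 3.039 = 218.8 N·m counterclockwise.
Sack of grain: 36.8 × 9.81 = 361 N down at 2.69 m → arm 2.69 m, τ = 361 × 2.69 = 971.1 N·m counterclockwise.
Net moment of the loads = 1208 N·m counterclockwise.
The upward force F acts at the left end, arm 3.91 m, giving F × 3.91 clockwise.
Setting net torque to zero: F × 3.91 = 1208 → F = 1208 / 3.91 = 309 N.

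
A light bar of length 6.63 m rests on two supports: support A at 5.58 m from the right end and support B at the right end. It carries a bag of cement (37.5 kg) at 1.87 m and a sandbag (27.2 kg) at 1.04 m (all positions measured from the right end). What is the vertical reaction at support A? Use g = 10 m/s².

R_A ≈ 176 N

Take moments about support B.
Bag of cement: 37.5 × 10 = 375 N down at 1.87 m → arm 1.87 m, τ = 375 × 1.87 = 701.2 N·m counterclockwise.
Sandbag: 27.2 × 10 = 272 N down at 1.04 m → arm 1.04 m, τ = 272 × 1.04 = 282.9 N·m counterclockwise.
Net load moment about support B = 984.1 N·m counterclockwise.
Reaction R at support A is upward at 5.58 m, arm 5.58 m → moment R × 5.58 clockwise.
Balancing moments: R × 5.58 = 984.1, giving R = 176 N.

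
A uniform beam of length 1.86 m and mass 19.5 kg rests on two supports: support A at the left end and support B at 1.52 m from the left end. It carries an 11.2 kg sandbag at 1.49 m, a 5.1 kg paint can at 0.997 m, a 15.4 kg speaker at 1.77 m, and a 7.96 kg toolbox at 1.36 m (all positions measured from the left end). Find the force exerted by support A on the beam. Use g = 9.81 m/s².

R_A ≈ 77 N

Sum moments about support B (its reaction then has zero moment arm).
Beam weight: 19.5 × 9.81 = 191.3 N down at 0.93 m → arm 0.59 m, τ = 191.3 × 0.59 = 112.9 N·m counterclockwise.
Sandbag: 11.2 × 9.81 = 109.9 N down at 1.49 m → arm 0.03 m, τ = 109.9 × 0.03 = 3.297 N·m counterclockwise.
Paint can: 5.1 × 9.81 = 50.03 N down at 0.997 m → arm 0.523 m, τ = 50.03 × 0.523 = 26.17 N·m counterclockwise.
Speaker: 15.4 × 9.81 = 151.1 N down at 1.77 m → arm 0.25 m, τ = 151.1 × 0.25 = 37.77 N·m clockwise.
Toolbox: 7.96 × 9.81 = 78.09 N down at 1.36 m → arm 0.16 m, τ = 78.09 × 0.16 = 12.49 N·m counterclockwise.
Net load moment about support B = 117.1 N·m counterclockwise.
Reaction R at support A is upward at 0 m, arm 1.52 m → moment R × 1.52 clockwise.
Στ = 0 ⇒ R × 1.52 = 117.1 ⇒ R = 77 N.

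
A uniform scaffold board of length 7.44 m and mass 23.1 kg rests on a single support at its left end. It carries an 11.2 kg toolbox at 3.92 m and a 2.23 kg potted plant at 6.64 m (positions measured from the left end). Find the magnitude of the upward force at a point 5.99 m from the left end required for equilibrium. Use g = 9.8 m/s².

F ≈ 237 N

Take moments about the left end.
Beam weight: 23.1 × 9.8 = 226.4 N down at 3.72 m → arm 3.72 m, τ = 226.4 × 3.72 = 842.2 N·m clockwise.
Toolbox: 11.2 × 9.8 = 109.8 N down at 3.92 m → arm 3.92 m, τ = 109.8 × 3.92 = 430.4 N·m clockwise.
Potted plant: 2.23 × 9.8 = 21.85 N down at 6.64 m → arm 6.64 m, τ = 21.85 × 6.64 = 145.1 N·m clockwise.
Net moment of the loads = 1418 N·m clockwise.
The upward force F acts at a point 5.99 m from the left end, arm 5.99 m, giving F × 5.99 counterclockwise.
Balancing moments: F × 5.99 = 1418, giving F = 1418 / 5.99 = 237 N.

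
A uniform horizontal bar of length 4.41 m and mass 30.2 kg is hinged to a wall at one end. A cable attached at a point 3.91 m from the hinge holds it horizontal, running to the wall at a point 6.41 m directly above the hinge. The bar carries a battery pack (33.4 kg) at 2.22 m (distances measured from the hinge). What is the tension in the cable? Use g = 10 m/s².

Sum moments about the hinge (the unknown hinge reaction has zero arm there).
Beam weight: 30.2 × 10 = 302 N down at 2.205 m → arm 2.205 m, τ = 302 × 2.205 = 665.9 N·m clockwise.
Battery pack: 33.4 × 10 = 334 N down at 2.22 m → arm 2.22 m, τ = 334 × 2.22 = 741.5 N·m clockwise.
Total clockwise load moment = 1407 N·m.
The cable tension T acts at 3.91 m; only its component perpendicular to the bar, T sinθ, produces torque. sinθ = h/√(h²+d²) = 6.41/√(6.41²+3.91²) = 0.8537.
Setting net torque to zero: T × 3.91 × 0.8537 = 1407 → T = 1407 / 3.338 = 422 N.

T ≈ 422 N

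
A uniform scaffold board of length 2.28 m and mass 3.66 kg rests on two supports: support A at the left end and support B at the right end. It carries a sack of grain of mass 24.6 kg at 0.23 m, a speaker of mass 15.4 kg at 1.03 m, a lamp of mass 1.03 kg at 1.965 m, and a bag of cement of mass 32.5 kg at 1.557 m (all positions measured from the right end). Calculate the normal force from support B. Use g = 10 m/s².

Sum moments about support A (its reaction then has zero moment arm).
Beam weight: 3.66 × 10 = 36.6 N down at 1.14 m → arm 1.14 m, τ = 36.6 × 1.14 = 41.72 N·m clockwise.
Sack of grain: 24.6 × 10 = 246 N down at 0.23 m → arm 2.05 m, τ = 246 × 2.05 = 504.3 N·m clockwise.
Speaker: 15.4 × 10 = 154 N down at 1.03 m → arm 1.25 m, τ = 154 × 1.25 = 192.5 N·m clockwise.
Lamp: 1.03 × 10 = 10.3 N down at 1.965 m → arm 0.315 m, τ = 10.3 × 0.315 = 3.245 N·m clockwise.
Bag of cement: 32.5 × 10 = 325 N down at 1.557 m → arm 0.723 m, τ = 325 × 0.723 = 235 N·m clockwise.
Net load moment about support A = 976.8 N·m clockwise.
Reaction R at support B is upward at 0 m, arm 2.28 m → moment R × 2.28 counterclockwise.
For rotational equilibrium, R × 2.28 = 976.8, so R = 428 N.

R_B ≈ 428 N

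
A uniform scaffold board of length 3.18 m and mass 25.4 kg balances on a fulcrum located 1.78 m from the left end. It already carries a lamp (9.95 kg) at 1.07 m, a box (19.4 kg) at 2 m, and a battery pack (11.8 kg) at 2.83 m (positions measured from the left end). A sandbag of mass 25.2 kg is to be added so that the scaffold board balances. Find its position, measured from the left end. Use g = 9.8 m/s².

Choose the fulcrum (at 1.78 m from the left end) as the axis so the support reaction has zero arm there.
Beam weight: 25.4 × 9.8 = 248.9 N down at 1.59 m → arm 0.19 m, τ = 248.9 × 0.19 = 47.29 N·m counterclockwise.
Lamp: 9.95 × 9.8 = 97.51 N down at 1.07 m → arm 0.71 m, τ = 97.51 × 0.71 = 69.23 N·m counterclockwise.
Box: 19.4 × 9.8 = 190.1 N down at 2 m → arm 0.22 m, τ = 190.1 × 0.22 = 41.82 N·m clockwise.
Battery pack: 11.8 × 9.8 = 115.6 N down at 2.83 m → arm 1.05 m, τ = 115.6 × 1.05 = 121.4 N·m clockwise.
Net moment of existing loads = 46.7 N·m clockwise.
The sandbag weighs 25.2 × 9.8 = 247 N and must supply an equal counterclockwise moment, so its lever arm about the fulcrum is 46.7 / 247 = 0.189 m.
That puts it at 1.78 − 0.189 = 1.59 m from the left end.

x ≈ 1.59 m from the left end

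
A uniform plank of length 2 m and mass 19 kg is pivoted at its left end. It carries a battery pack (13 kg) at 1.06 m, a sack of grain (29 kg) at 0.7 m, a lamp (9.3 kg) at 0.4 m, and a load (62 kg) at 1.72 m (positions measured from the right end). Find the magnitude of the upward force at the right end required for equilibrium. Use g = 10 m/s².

Choose the left end as the axis so the unknown pivot reaction has zero arm there.
Beam weight: 19 × 10 = 190 N down at 1 m → arm 1 m, τ = 190 × 1 = 190 N·m clockwise.
Battery pack: 13 × 10 = 130 N down at 1.06 m → arm 0.94 m, τ = 130 × 0.94 = 122.2 N·m clockwise.
Sack of grain: 29 × 10 = 290 N down at 0.7 m → arm 1.3 m, τ = 290 × 1.3 = 377 N·m clockwise.
Lamp: 9.3 × 10 = 93 N down at 0.4 m → arm 1.6 m, τ = 93 × 1.6 = 148.8 N·m clockwise.
Load: 62 × 10 = 620 N down at 1.72 m → arm 0.28 m, τ = 620 × 0.28 = 173.6 N·m clockwise.
Net moment of the loads = 1012 N·m clockwise.
The upward force F acts at the right end, arm 2 m, giving F × 2 counterclockwise.
Setting net torque to zero: F × 2 = 1012 → F = 1012 / 2 = 506 N.

F ≈ 506 N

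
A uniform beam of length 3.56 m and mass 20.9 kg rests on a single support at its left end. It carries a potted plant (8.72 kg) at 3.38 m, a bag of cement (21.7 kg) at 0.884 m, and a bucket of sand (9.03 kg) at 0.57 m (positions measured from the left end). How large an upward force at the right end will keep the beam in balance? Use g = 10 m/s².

F ≈ 256 N

Take moments about the left end.
Beam weight: 20.9 × 10 = 209 N down at 1.78 m → arm 1.78 m, τ = 209 × 1.78 = 372 N·m clockwise.
Potted plant: 8.72 × 10 = 87.2 N down at 3.38 m → arm 3.38 m, τ = 87.2 × 3.38 = 294.7 N·m clockwise.
Bag of cement: 21.7 × 10 = 217 N down at 0.884 m → arm 0.884 m, τ = 217 × 0.884 = 191.8 N·m clockwise.
Bucket of sand: 9.03 × 10 = 90.3 N down at 0.57 m → arm 0.57 m, τ = 90.3 × 0.57 = 51.47 N·m clockwise.
Net moment of the loads = 910 N·m clockwise.
The upward force F acts at the right end, arm 3.56 m, giving F × 3.56 counterclockwise.
Στ = 0 ⇒ F × 3.56 = 910 ⇒ F = 910 / 3.56 = 256 N.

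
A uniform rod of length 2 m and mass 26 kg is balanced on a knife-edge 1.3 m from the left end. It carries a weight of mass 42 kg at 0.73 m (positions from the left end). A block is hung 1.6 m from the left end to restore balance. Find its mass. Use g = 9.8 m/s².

Choose the knife-edge (at 1.3 m from the left end) as the axis so the support reaction has zero arm there.
Beam weight: 26 × 9.8 = 254.8 N down at 1 m → arm 0.3 m, τ = 254.8 × 0.3 = 76.44 N·m counterclockwise.
Weight: 42 × 9.8 = 411.6 N down at 0.73 m → arm 0.57 m, τ = 411.6 × 0.57 = 234.6 N·m counterclockwise.
Net moment of known loads = 311 N·m counterclockwise.
An unknown mass m at 1.6 m has arm 0.3 m; its moment is m·g·0.3 clockwise.
For rotational equilibrium, m × 9.8 × 0.3 = 311, so m = 311 / (9.8 × 0.3) = 106 kg.

m ≈ 106 kg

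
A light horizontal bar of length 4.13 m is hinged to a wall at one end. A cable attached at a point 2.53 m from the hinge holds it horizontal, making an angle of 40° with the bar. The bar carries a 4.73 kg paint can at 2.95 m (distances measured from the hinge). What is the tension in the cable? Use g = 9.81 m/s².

T ≈ 84.2 N

Choose the hinge as the axis so the unknown hinge reaction has zero arm there.
Paint can: 4.73 × 9.81 = 46.4 N down at 2.95 m → arm 2.95 m, τ = 46.4 × 2.95 = 136.9 N·m clockwise.
Total clockwise load moment = 136.9 N·m.
The cable tension T acts at 2.53 m; only its component perpendicular to the bar, T sinθ, produces torque. sin 40° = 0.6428.
Setting net torque to zero: T × 2.53 × 0.6428 = 136.9 → T = 136.9 / 1.626 = 84.2 N.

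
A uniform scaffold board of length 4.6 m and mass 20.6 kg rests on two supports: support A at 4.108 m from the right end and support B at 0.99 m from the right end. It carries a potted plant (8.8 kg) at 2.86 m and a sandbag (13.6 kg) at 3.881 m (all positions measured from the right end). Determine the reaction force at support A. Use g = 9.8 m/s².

R_A ≈ 260 N

Choose support B as the axis so its reaction then has zero moment arm.
Beam weight: 20.6 × 9.8 = 201.9 N down at 2.3 m → arm 1.31 m, τ = 201.9 × 1.31 = 264.5 N·m counterclockwise.
Potted plant: 8.8 × 9.8 = 86.24 N down at 2.86 m → arm 1.87 m, τ = 86.24 × 1.87 = 161.3 N·m counterclockwise.
Sandbag: 13.6 × 9.8 = 133.3 N down at 3.881 m → arm 2.891 m, τ = 133.3 × 2.891 = 385.4 N·m counterclockwise.
Net load moment about support B = 811.2 N·m counterclockwise.
Reaction R at support A is upward at 4.108 m, arm 3.118 m → moment R × 3.118 clockwise.
Στ = 0 ⇒ R × 3.118 = 811.2 ⇒ R = 260 N.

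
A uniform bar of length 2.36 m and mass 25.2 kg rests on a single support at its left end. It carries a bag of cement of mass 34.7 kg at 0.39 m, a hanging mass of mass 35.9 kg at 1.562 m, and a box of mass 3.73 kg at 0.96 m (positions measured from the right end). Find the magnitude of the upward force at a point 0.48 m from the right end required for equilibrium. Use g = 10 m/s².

About the left end:
Beam weight: 25.2 × 10 = 252 N down at 1.18 m → arm 1.18 m, τ = 252 × 1.18 = 297.4 N·m clockwise.
Bag of cement: 34.7 × 10 = 347 N down at 0.39 m → arm 1.97 m, τ = 347 × 1.97 = 683.6 N·m clockwise.
Hanging mass: 35.9 × 10 = 359 N down at 1.562 m → arm 0.798 m, τ = 359 × 0.798 = 286.5 N·m clockwise.
Box: 3.73 × 10 = 37.3 N down at 0.96 m → arm 1.4 m, τ = 37.3 × 1.4 = 52.22 N·m clockwise.
Net moment of the loads = 1320 N·m clockwise.
The upward force F acts at a point 0.48 m from the right end, arm 1.88 m, giving F × 1.88 counterclockwise.
For rotational equilibrium, F × 1.88 = 1320, so F = 1320 / 1.88 = 702 N.

F ≈ 702 N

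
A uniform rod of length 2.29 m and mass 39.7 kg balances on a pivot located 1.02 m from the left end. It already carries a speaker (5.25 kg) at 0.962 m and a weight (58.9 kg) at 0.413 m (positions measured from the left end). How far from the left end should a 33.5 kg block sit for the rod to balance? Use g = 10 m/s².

x ≈ 1.95 m from the left end

Take moments about the pivot (at 1.02 m from the left end).
Beam weight: 39.7 × 10 = 397 N down at 1.145 m → arm 0.125 m, τ = 397 × 0.125 = 49.62 N·m clockwise.
Speaker: 5.25 × 10 = 52.5 N down at 0.962 m → arm 0.058 m, τ = 52.5 × 0.058 = 3.045 N·m counterclockwise.
Weight: 58.9 × 10 = 589 N down at 0.413 m → arm 0.607 m, τ = 589 × 0.607 = 357.5 N·m counterclockwise.
Net moment of existing loads = 310.9 N·m counterclockwise.
The block weighs 33.5 × 10 = 335 N and must supply an equal clockwise moment, so its lever arm about the pivot is 310.9 / 335 = 0.928 m.
That puts it at 1.02 + 0.928 = 1.95 m from the left end.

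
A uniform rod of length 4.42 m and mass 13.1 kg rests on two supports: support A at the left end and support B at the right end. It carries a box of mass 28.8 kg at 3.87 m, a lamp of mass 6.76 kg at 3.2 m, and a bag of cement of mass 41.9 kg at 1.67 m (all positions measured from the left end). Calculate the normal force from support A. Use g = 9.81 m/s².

Take moments about support B.
Beam weight: 13.1 × 9.81 = 128.5 N down at 2.21 m → arm 2.21 m, τ = 128.5 × 2.21 = 284 N·m counterclockwise.
Box: 28.8 × 9.81 = 282.5 N down at 3.87 m → arm 0.55 m, τ = 282.5 × 0.55 = 155.4 N·m counterclockwise.
Lamp: 6.76 × 9.81 = 66.32 N down at 3.2 m → arm 1.22 m, τ = 66.32 × 1.22 = 80.91 N·m counterclockwise.
Bag of cement: 41.9 × 9.81 = 411 N down at 1.67 m → arm 2.75 m, τ = 411 × 2.75 = 1130 N·m counterclockwise.
Net load moment about support B = 1650 N·m counterclockwise.
Reaction R at support A is upward at 0 m, arm 4.42 m → moment R × 4.42 clockwise.
Στ = 0 ⇒ R × 4.42 = 1650 ⇒ R = 373 N.

R_A ≈ 373 N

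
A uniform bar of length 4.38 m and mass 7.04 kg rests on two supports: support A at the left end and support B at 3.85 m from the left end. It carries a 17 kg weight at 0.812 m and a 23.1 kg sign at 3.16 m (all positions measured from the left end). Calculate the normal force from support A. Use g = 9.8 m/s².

Sum moments about support B (its reaction then has zero moment arm).
Beam weight: 7.04 × 9.8 = 68.99 N down at 2.19 m → arm 1.66 m, τ = 68.99 × 1.66 = 114.5 N·m counterclockwise.
Weight: 17 × 9.8 = 166.6 N down at 0.812 m → arm 3.038 m, τ = 166.6 × 3.038 = 506.1 N·m counterclockwise.
Sign: 23.1 × 9.8 = 226.4 N down at 3.16 m → arm 0.69 m, τ = 226.4 × 0.69 = 156.2 N·m counterclockwise.
Net load moment about support B = 776.8 N·m counterclockwise.
Reaction R at support A is upward at 0 m, arm 3.85 m → moment R × 3.85 clockwise.
Στ = 0 ⇒ R × 3.85 = 776.8 ⇒ R = 202 N.

R_A ≈ 202 N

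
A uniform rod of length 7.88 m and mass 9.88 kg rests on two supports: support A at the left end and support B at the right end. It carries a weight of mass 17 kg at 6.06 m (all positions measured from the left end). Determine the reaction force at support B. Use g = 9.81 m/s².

R_B ≈ 177 N

Taking torques about support A:
Beam weight: 9.88 × 9.81 = 96.92 N down at 3.94 m → arm 3.94 m, τ = 96.92 × 3.94 = 381.9 N·m clockwise.
Weight: 17 × 9.81 = 166.8 N down at 6.06 m → arm 6.06 m, τ = 166.8 × 6.06 = 1011 N·m clockwise.
Net load moment about support A = 1393 N·m clockwise.
Reaction R at support B is upward at 7.88 m, arm 7.88 m → moment R × 7.88 counterclockwise.
Balancing moments: R × 7.88 = 1393, giving R = 177 N.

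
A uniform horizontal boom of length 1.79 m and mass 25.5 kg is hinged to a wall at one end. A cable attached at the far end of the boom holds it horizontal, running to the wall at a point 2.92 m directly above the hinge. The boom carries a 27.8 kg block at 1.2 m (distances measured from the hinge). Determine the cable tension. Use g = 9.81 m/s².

Take moments about the hinge.
Beam weight: 25.5 × 9.81 = 250.2 N down at 0.895 m → arm 0.895 m, τ = 250.2 × 0.895 = 223.9 N·m clockwise.
Block: 27.8 × 9.81 = 272.7 N down at 1.2 m → arm 1.2 m, τ = 272.7 × 1.2 = 327.2 N·m clockwise.
Total clockwise load moment = 551.1 N·m.
The cable tension T acts at 1.79 m; only its component perpendicular to the boom, T sinθ, produces torque. sinθ = h/√(h²+d²) = 2.92/√(2.92²+1.79²) = 0.8526.
Στ = 0 ⇒ T × 1.79 × 0.8526 = 551.1 ⇒ T = 551.1 / 1.526 = 361 N.

T ≈ 361 N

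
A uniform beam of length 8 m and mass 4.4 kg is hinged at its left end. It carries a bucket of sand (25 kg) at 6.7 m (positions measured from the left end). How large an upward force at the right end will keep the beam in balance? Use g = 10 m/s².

F ≈ 231 N

Sum moments about the left end (the unknown pivot reaction has zero arm there).
Beam weight: 4.4 × 10 = 44 N down at 4 m → arm 4 m, τ = 44 × 4 = 176 N·m clockwise.
Bucket of sand: 25 × 10 = 250 N down at 6.7 m → arm 6.7 m, τ = 250 × 6.7 = 1675 N·m clockwise.
Net moment of the loads = 1851 N·m clockwise.
The upward force F acts at the right end, arm 8 m, giving F × 8 counterclockwise.
Balancing moments: F × 8 = 1851, giving F = 1851 / 8 = 231 N.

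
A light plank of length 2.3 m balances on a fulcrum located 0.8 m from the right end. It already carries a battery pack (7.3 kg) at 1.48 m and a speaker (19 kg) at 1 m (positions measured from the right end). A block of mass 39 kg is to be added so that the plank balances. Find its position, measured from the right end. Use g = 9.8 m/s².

About the fulcrum (at 0.8 m from the right end):
Battery pack: 7.3 × 9.8 = 71.54 N down at 1.48 m → arm 0.68 m, τ = 71.54 × 0.68 = 48.65 N·m counterclockwise.
Speaker: 19 × 9.8 = 186.2 N down at 1 m → arm 0.2 m, τ = 186.2 × 0.2 = 37.24 N·m counterclockwise.
Net moment of existing loads = 85.89 N·m counterclockwise.
The block weighs 39 × 9.8 = 382.2 N and must supply an equal clockwise moment, so its lever arm about the fulcrum is 85.89 / 382.2 = 0.225 m.
That puts it at 0.8 − 0.225 = 0.575 m from the right end.

x ≈ 0.575 m from the right end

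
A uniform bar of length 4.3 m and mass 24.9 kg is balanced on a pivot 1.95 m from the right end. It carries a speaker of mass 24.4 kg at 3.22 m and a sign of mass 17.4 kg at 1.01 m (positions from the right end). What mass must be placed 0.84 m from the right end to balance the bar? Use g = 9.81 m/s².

m ≈ 17.7 kg

Choose the pivot (at 1.95 m from the right end) as the axis so the support reaction has zero arm there.
Beam weight: 24.9 × 9.81 = 244.3 N down at 2.15 m → arm 0.2 m, τ = 244.3 × 0.2 = 48.86 N·m counterclockwise.
Speaker: 24.4 × 9.81 = 239.4 N down at 3.22 m → arm 1.27 m, τ = 239.4 × 1.27 = 304 N·m counterclockwise.
Sign: 17.4 × 9.81 = 170.7 N down at 1.01 m → arm 0.94 m, τ = 170.7 × 0.94 = 160.5 N·m clockwise.
Net moment of known loads = 192.4 N·m counterclockwise.
An unknown mass m at 0.84 m has arm 1.11 m; its moment is m·g·1.11 clockwise.
Balancing moments: m × 9.81 × 1.11 = 192.4, giving m = 192.4 / (9.81 × 1.11) = 17.7 kg.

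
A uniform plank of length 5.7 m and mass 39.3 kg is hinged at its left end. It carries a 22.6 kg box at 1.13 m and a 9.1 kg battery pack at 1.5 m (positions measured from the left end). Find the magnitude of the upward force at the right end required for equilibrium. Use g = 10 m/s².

About the left end:
Beam weight: 39.3 × 10 = 393 N down at 2.85 m → arm 2.85 m, τ = 393 × 2.85 = 1120 N·m clockwise.
Box: 22.6 × 10 = 226 N down at 1.13 m → arm 1.13 m, τ = 226 × 1.13 = 255.4 N·m clockwise.
Battery pack: 9.1 × 10 = 91 N down at 1.5 m → arm 1.5 m, τ = 91 × 1.5 = 136.5 N·m clockwise.
Net moment of the loads = 1512 N·m clockwise.
The upward force F acts at the right end, arm 5.7 m, giving F × 5.7 counterclockwise.
Στ = 0 ⇒ F × 5.7 = 1512 ⇒ F = 1512 / 5.7 = 265 N.

F ≈ 265 N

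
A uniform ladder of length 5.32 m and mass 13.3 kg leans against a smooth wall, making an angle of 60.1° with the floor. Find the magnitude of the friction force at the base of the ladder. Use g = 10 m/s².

Choose the foot of the ladder as the axis so the floor normal and friction both act there and drop out.
Ladder weight 13.3×10 = 133 N acts at 2.66 m along the ladder; its horizontal arm is 2.66·cos60.1° = 1.326 m → τ = 176.4 N·m clockwise.
Wall normal N acts horizontally at the top; its moment arm is the height L sinθ = 5.32·sin60.1° = 4.612 m, counterclockwise.
Balancing moments: N × 4.612 = 176.4, giving N = 38.2 N.
ΣFx = 0: friction at the foot balances the wall's push, so f = N_wall = 38.2 N.

f ≈ 38.2 N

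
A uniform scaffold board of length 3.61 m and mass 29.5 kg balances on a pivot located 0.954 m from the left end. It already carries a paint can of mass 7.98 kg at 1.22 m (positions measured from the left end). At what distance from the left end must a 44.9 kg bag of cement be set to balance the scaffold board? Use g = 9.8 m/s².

Choose the pivot (at 0.954 m from the left end) as the axis so the support reaction has zero arm there.
Beam weight: 29.5 × 9.8 = 289.1 N down at 1.805 m → arm 0.851 m, τ = 289.1 × 0.851 = 246 N·m clockwise.
Paint can: 7.98 × 9.8 = 78.2 N down at 1.22 m → arm 0.266 m, τ = 78.2 × 0.266 = 20.8 N·m clockwise.
Net moment of existing loads = 266.8 N·m clockwise.
The bag of cement weighs 44.9 × 9.8 = 440 N and must supply an equal counterclockwise moment, so its lever arm about the pivot is 266.8 / 440 = 0.606 m.
That puts it at 0.954 − 0.606 = 0.348 m from the left end.

x ≈ 0.348 m from the left end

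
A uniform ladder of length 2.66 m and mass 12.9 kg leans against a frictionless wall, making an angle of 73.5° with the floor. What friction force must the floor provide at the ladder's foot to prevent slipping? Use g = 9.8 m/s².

f ≈ 18.7 N

Taking torques about the foot of the ladder:
Ladder weight 12.9×9.8 = 126.4 N acts at 1.33 m along the ladder; its horizontal arm is 1.33·cos73.5° = 0.3777 m → τ = 47.74 N·m clockwise.
Wall normal N acts horizontally at the top; its moment arm is the height L sinθ = 2.66·sin73.5° = 2.55 m, counterclockwise.
Setting net torque to zero: N × 2.55 = 47.74 → N = 18.7 N.
ΣFx = 0: friction at the foot balances the wall's push, so f = N_wall = 18.7 N.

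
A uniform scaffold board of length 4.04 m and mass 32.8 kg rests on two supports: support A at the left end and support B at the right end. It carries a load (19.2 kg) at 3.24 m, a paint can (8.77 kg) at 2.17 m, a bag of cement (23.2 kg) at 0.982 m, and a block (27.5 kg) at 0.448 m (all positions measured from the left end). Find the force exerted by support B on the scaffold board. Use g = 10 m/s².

R_B ≈ 452 N

Sum moments about support A (its reaction then has zero moment arm).
Beam weight: 32.8 × 10 = 328 N down at 2.02 m → arm 2.02 m, τ = 328 × 2.02 = 662.6 N·m clockwise.
Load: 19.2 × 10 = 192 N down at 3.24 m → arm 3.24 m, τ = 192 × 3.24 = 622.1 N·m clockwise.
Paint can: 8.77 × 10 = 87.7 N down at 2.17 m → arm 2.17 m, τ = 87.7 × 2.17 = 190.3 N·m clockwise.
Bag of cement: 23.2 × 10 = 232 N down at 0.982 m → arm 0.982 m, τ = 232 × 0.982 = 227.8 N·m clockwise.
Block: 27.5 × 10 = 275 N down at 0.448 m → arm 0.448 m, τ = 275 × 0.448 = 123.2 N·m clockwise.
Net load moment about support A = 1826 N·m clockwise.
Reaction R at support B is upward at 4.04 m, arm 4.04 m → moment R × 4.04 counterclockwise.
For rotational equilibrium, R × 4.04 = 1826, so R = 452 N.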